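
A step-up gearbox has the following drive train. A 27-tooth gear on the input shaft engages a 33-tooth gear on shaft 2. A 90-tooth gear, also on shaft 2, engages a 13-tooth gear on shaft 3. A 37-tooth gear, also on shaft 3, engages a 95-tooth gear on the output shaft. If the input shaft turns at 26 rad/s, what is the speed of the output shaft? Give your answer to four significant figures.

57.36 rad/s

Gear mesh: ratio = 33/27 = 1.2222, so shaft 2 turns at 26 / 1.2222 = 21.273 rad/s.
Gear mesh: ratio = 13/90 = 0.14444, so shaft 3 turns at 21.273 / 0.14444 = 147.27 rad/s.
Gear mesh: ratio = 95/37 = 2.5676, so the output shaft turns at 147.27 / 2.5676 = 57.359 rad/s.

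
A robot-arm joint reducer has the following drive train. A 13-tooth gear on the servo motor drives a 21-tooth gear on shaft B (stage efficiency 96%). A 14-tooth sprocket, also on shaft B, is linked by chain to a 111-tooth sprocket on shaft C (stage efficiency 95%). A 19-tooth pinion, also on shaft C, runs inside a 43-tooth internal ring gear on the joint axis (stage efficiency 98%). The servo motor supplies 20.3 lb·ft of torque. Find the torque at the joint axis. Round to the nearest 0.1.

525.9 lb·ft

After the gear mesh (21/13): 20.3 × 1.6154 × 0.96 = 31.481 lb·ft
After the chain (111/14): 31.481 × 7.9286 × 0.95 = 237.12 lb·ft
After the internal gear (43/19): 237.12 × 2.2632 × 0.98 = 525.9 lb·ft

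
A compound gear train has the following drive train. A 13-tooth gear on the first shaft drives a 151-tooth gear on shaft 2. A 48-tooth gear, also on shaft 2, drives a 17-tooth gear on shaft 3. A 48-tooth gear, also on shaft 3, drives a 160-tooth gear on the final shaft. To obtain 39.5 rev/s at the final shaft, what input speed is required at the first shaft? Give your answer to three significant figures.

Overall ratio R = 11.615 × 0.35417 × 3.3333 = 13.713.
Required input speed = output speed × R = 39.5 × 13.713 = 541.65 rev/s.

542 rev/s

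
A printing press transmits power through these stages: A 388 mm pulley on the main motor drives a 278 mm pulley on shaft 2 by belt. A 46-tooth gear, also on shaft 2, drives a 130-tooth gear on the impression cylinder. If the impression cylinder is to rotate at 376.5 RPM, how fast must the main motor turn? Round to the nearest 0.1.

Overall ratio R = 0.71649 × 2.8261 = 2.0249.
Required input speed = output speed × R = 376.5 × 2.0249 = 762.37 RPM.

762.4 RPM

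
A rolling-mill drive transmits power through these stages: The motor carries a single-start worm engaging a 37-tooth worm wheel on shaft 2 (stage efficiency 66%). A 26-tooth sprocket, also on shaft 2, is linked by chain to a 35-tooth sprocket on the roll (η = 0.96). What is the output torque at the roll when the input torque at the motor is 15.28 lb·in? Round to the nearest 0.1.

After the worm (37/1): 15.28 × 37 × 0.66 = 373.14 lb·in
After the chain (35/26): 373.14 × 1.3462 × 0.96 = 482.21 lb·in

482.2 lb·in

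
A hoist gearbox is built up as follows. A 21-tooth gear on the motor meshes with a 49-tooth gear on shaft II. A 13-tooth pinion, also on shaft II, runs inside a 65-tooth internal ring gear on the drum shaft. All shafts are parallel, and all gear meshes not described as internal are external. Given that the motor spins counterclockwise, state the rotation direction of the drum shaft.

the motor → shaft II: external mesh, 1 reversal → CW.
shaft II → the drum shaft: internal mesh, same direction → CW.
1 reversal in total — an odd number — so the drum shaft turns opposite to the motor.

clockwise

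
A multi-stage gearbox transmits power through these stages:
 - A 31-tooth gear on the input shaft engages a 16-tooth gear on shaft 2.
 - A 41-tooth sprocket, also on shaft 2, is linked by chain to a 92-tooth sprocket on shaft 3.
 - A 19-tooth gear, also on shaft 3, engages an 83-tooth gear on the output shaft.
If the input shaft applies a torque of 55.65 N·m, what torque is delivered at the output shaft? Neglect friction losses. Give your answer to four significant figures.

gear mesh 16/31 = 0.51613 → τ = 55.65·0.51613 = 28.723 N·m
chain 92/41 = 2.2439 → τ = 28.723·2.2439 = 64.451 N·m
gear mesh 83/19 = 4.3684 → τ = 64.451·4.3684 = 281.55 N·m

281.5 N·m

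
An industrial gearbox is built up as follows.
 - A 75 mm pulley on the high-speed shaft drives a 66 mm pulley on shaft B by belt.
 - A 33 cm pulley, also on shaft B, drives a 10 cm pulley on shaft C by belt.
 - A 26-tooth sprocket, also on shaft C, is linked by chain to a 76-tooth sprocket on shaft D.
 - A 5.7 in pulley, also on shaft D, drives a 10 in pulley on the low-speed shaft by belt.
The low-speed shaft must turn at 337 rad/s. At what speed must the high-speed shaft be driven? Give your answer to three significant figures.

461 rad/s

Overall ratio R = 0.88 × 0.30303 × 2.9231 × 1.7544 = 1.3675.
Required input speed = output speed × R = 337 × 1.3675 = 460.85 rad/s.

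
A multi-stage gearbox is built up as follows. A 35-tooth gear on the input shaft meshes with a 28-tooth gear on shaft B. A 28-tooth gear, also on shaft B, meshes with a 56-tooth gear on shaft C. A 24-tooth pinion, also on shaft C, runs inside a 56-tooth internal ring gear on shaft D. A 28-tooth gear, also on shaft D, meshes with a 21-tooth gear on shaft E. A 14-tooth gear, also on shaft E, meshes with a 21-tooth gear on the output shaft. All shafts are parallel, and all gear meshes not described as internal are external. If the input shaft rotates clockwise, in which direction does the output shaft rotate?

clockwise

the input shaft → shaft B: external mesh, 1 reversal → CCW.
shaft B → shaft C: external mesh, 1 reversal → CW.
shaft C → shaft D: internal mesh, same direction → CW.
shaft D → shaft E: external mesh, 1 reversal → CCW.
shaft E → the output shaft: external mesh, 1 reversal → CW.
4 reversals in total — an even number — so the output shaft turns the same way as the input shaft.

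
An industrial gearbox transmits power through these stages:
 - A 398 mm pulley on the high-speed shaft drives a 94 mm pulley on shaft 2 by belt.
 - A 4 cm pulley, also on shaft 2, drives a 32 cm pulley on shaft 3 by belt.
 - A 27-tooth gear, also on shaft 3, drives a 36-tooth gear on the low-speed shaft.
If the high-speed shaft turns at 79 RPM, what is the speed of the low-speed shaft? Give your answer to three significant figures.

the high-speed shaft → shaft 2 (belt, 94/398): 79 ÷ 0.23618 = 334.49 RPM
shaft 2 → shaft 3 (belt, 32/4): 334.49 ÷ 8 = 41.811 RPM
shaft 3 → the low-speed shaft (gear mesh, 36/27): 41.811 ÷ 1.3333 = 31.358 RPM

31.4 RPM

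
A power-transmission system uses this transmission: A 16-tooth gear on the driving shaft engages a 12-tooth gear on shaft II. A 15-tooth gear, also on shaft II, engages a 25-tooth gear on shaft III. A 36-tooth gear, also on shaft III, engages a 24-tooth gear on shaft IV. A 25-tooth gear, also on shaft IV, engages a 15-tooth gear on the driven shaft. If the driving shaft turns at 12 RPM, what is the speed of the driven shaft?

the driving shaft → shaft II (gear mesh, 12/16): 12 ÷ 0.75 = 16 RPM
shaft II → shaft III (gear mesh, 25/15): 16 ÷ 1.6667 = 9.6 RPM
shaft III → shaft IV (gear mesh, 24/36): 9.6 ÷ 0.66667 = 14.4 RPM
shaft IV → the driven shaft (gear mesh, 15/25): 14.4 ÷ 0.6 = 24 RPM

24 RPM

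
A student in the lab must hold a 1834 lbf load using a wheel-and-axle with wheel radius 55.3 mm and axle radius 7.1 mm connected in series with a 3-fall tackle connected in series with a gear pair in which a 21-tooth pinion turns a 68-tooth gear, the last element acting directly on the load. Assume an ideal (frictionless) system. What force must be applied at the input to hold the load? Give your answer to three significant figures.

24.2 lbf

Wheel-and-axle MA = R/r = 55.3/7.1 = 7.7887.
Block-and-tackle MA = number of supporting rope parts = 3.
Gear pair MA = 68/21 = 3.2381.
Combined ideal MA = 7.7887 × 3 × 3.2381 = 75.662.
Effort = load / MA = 1834 / 75.662 = 24.239 lbf.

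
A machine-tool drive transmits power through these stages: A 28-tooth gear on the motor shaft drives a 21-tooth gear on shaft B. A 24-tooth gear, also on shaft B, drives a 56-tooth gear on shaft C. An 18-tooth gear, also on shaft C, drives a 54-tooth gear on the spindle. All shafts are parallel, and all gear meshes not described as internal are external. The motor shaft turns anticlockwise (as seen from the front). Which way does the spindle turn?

the motor shaft → shaft B: external mesh, 1 reversal → CW.
shaft B → shaft C: external mesh, 1 reversal → CCW.
shaft C → the spindle: external mesh, 1 reversal → CW.
3 reversals in total — an odd number — so the spindle turns opposite to the motor shaft.

clockwise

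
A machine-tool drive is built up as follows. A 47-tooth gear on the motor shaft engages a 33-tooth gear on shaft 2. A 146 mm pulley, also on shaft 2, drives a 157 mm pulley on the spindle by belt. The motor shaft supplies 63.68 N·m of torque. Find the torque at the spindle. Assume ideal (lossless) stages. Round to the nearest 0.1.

48.1 N·m

gear mesh 33/47 = 0.70213 → τ = 63.68·0.70213 = 44.711 N·m
belt 157/146 = 1.0753 → τ = 44.711·1.0753 = 48.08 N·m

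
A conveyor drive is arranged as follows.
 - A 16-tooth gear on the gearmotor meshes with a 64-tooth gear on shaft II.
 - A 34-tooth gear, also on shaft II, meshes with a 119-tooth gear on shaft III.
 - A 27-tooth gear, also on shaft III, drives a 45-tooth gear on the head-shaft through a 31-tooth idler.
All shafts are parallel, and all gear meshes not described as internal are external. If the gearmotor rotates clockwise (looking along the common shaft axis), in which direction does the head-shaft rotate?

the gearmotor → shaft II: external mesh, 1 reversal → CCW.
shaft II → shaft III: external mesh, 1 reversal → CW.
shaft III → the head-shaft: driver → idler → driven is 2 external meshes, 2 reversals → CW.
4 reversals in total — an even number — so the head-shaft turns the same way as the gearmotor.

clockwise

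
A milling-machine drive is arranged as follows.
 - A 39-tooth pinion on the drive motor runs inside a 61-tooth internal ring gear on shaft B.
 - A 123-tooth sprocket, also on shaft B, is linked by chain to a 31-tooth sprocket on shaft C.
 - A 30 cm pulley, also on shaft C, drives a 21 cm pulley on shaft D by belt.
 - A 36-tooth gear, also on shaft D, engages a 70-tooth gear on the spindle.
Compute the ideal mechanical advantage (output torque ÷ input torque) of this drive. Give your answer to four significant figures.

0.5366

Each stage contributes driven/driver: internal gear 61/39 = 1.5641, chain 31/123 = 0.25203, belt 21/30 = 0.7, gear mesh 70/36 = 1.9444.
Overall: 1.5641 × 0.25203 × 0.7 × 1.9444 = 0.53656.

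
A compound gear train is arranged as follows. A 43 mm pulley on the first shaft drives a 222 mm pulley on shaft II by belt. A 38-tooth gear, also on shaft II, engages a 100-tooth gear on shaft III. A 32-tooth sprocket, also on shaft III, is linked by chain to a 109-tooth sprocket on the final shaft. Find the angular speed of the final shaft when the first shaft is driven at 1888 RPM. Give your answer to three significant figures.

40.8 RPM

the first shaft → shaft II (belt, 222/43): 1888 ÷ 5.1628 = 365.69 RPM
shaft II → shaft III (gear mesh, 100/38): 365.69 ÷ 2.6316 = 138.96 RPM
shaft III → the final shaft (chain, 109/32): 138.96 ÷ 3.4062 = 40.797 RPM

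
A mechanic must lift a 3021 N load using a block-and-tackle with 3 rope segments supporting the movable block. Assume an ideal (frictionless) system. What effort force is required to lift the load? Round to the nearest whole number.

1007 N

Block-and-tackle MA = number of supporting rope parts = 3.
Effort = load / MA = 3021 / 3 = 1007 N.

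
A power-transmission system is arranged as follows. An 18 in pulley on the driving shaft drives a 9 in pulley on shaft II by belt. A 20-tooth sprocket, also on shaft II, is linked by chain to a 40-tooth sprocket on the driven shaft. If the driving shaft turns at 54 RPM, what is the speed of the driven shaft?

the driving shaft → shaft II (belt, 9/18): 54 ÷ 0.5 = 108 RPM
shaft II → the driven shaft (chain, 40/20): 108 ÷ 2 = 54 RPM

54 RPM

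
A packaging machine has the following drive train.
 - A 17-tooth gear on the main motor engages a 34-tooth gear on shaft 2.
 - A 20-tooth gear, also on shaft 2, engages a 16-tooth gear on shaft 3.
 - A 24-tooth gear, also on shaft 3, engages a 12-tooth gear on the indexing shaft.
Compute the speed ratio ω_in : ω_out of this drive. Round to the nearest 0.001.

0.800

Each stage contributes driven/driver: gear mesh 34/17 = 2, gear mesh 16/20 = 0.8, gear mesh 12/24 = 0.5.
Overall: 2 × 0.8 × 0.5 = 0.8.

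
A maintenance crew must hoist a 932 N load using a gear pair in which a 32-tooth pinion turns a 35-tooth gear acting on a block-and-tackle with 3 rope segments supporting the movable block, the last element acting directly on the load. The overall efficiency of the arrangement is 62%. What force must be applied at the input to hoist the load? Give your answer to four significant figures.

458.1 N

Gear pair MA = 35/32 = 1.0938.
Block-and-tackle MA = number of supporting rope parts = 3.
Combined ideal MA = 1.0938 × 3 = 3.2812.
Actual MA = 3.2812 × 0.62 = 2.0344.
Effort = load / actual MA = 932 / 2.0344 = 458.13 N.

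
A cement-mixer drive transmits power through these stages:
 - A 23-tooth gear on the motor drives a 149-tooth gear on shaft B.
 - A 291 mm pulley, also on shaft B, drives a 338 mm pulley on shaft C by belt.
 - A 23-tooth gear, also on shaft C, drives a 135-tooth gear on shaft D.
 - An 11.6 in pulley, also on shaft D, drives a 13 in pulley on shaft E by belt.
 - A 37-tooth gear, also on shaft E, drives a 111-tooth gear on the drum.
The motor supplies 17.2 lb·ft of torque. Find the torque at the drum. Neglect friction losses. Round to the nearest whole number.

2554 lb·ft

Gear mesh: ratio = 149/23 = 6.4783; torque at shaft B = 17.2 × 6.4783 = 111.43 lb·ft.
Belt: ratio = 338/291 = 1.1615; torque at shaft C = 111.43 × 1.1615 = 129.42 lb·ft.
Gear mesh: ratio = 135/23 = 5.8696; torque at shaft D = 129.42 × 5.8696 = 759.66 lb·ft.
Belt: ratio = 13/11.6 = 1.1207; torque at shaft E = 759.66 × 1.1207 = 851.34 lb·ft.
Gear mesh: ratio = 111/37 = 3; torque at the drum = 851.34 × 3 = 2554 lb·ft.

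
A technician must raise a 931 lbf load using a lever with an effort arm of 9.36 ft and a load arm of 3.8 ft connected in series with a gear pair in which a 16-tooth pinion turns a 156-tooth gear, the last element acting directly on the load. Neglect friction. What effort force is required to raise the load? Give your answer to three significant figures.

38.8 lbf

Lever MA = effort arm / load arm = 9.36/3.8 = 2.4632.
Gear pair MA = 156/16 = 9.75.
Combined ideal MA = 2.4632 × 9.75 = 24.016.
Effort = load / MA = 931 / 24.016 = 38.766 lbf.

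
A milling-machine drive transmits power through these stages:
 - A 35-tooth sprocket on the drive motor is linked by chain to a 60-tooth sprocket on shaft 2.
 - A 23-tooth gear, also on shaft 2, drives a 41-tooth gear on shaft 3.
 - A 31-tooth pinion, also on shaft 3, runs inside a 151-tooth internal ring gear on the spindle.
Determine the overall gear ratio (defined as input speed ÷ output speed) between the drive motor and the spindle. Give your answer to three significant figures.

Each stage contributes driven/driver: chain 60/35 = 1.7143, gear mesh 41/23 = 1.7826, internal gear 151/31 = 4.871.
Overall: 1.7143 × 1.7826 × 4.871 = 14.885.

14.9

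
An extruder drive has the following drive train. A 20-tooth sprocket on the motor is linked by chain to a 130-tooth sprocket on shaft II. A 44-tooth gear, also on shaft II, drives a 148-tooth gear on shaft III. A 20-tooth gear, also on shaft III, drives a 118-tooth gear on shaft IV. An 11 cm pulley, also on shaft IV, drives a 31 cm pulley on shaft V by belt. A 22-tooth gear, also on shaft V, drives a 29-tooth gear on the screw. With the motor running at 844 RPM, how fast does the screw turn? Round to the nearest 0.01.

1.76 RPM

chain 130/20 = 6.5 → 844/6.5 = 129.85 RPM
gear mesh 148/44 = 3.3636 → 129.85/3.3636 = 38.603 RPM
gear mesh 118/20 = 5.9 → 38.603/5.9 = 6.5429 RPM
belt 31/11 = 2.8182 → 6.5429/2.8182 = 2.3217 RPM
gear mesh 29/22 = 1.3182 → 2.3217/1.3182 = 1.7613 RPM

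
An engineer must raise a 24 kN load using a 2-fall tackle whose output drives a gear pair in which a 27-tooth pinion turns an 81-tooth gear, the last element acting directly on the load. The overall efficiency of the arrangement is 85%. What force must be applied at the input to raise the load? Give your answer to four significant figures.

4.706 kN

Block-and-tackle MA = number of supporting rope parts = 2.
Gear pair MA = 81/27 = 3.
Combined ideal MA = 2 × 3 = 6.
Actual MA = 6 × 0.85 = 5.1.
Effort = load / actual MA = 24 / 5.1 = 4.7059 kN.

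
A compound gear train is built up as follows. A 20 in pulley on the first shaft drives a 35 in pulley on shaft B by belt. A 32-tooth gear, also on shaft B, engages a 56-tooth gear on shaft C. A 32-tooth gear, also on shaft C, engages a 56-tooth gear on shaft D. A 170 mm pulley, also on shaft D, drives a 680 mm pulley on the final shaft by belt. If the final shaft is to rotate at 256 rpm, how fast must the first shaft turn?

5488 rpm

Overall ratio R = 1.75 × 1.75 × 1.75 × 4 = 21.438.
Required input speed = output speed × R = 256 × 21.438 = 5488 rpm.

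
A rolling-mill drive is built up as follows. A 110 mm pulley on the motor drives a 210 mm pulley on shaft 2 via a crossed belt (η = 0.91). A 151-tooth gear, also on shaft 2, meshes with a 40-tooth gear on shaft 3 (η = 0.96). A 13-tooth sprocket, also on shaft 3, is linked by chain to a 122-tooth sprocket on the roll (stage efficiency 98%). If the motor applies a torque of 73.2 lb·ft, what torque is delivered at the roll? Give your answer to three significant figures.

belt 210/110 = 1.9091 → τ = 73.2·1.9091·0.91 = 127.17 lb·ft
gear mesh 40/151 = 0.2649 → τ = 127.17·0.2649·0.96 = 32.34 lb·ft
chain 122/13 = 9.3846 → τ = 32.34·9.3846·0.98 = 297.42 lb·ft

297 lb·ft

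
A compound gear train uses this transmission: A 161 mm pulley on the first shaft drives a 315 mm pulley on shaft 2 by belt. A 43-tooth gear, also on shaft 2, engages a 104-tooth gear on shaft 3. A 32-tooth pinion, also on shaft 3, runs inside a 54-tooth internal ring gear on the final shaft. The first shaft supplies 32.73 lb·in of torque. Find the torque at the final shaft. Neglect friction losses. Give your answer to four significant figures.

belt 315/161 = 1.9565 → τ = 32.73·1.9565 = 64.037 lb·in
gear mesh 104/43 = 2.4186 → τ = 64.037·2.4186 = 154.88 lb·in
internal gear 54/32 = 1.6875 → τ = 154.88·1.6875 = 261.36 lb·in

261.4 lb·in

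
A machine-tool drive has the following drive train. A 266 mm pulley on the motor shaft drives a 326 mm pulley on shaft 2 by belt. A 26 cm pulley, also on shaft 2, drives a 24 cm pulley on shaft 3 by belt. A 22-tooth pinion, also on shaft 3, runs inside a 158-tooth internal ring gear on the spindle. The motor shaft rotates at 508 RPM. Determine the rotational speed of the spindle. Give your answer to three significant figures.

Belt: ratio = 326/266 = 1.2256, so shaft 2 turns at 508 / 1.2256 = 414.5 RPM.
Belt: ratio = 24/26 = 0.92308, so shaft 3 turns at 414.5 / 0.92308 = 449.04 RPM.
Internal gear: ratio = 158/22 = 7.1818, so the spindle turns at 449.04 / 7.1818 = 62.525 RPM.

62.5 RPM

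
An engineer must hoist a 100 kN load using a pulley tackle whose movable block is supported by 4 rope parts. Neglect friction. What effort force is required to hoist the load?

25 kN

Block-and-tackle MA = number of supporting rope parts = 4.
Effort = load / MA = 100 / 4 = 25 kN.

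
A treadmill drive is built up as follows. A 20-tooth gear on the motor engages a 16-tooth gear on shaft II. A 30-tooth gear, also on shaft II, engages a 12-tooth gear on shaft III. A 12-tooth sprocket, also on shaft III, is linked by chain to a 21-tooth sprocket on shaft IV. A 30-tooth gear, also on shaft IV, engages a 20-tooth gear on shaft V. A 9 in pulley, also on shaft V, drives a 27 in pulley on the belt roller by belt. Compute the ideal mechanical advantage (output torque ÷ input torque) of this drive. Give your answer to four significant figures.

1.120

Each stage contributes driven/driver: gear mesh 16/20 = 0.8, gear mesh 12/30 = 0.4, chain 21/12 = 1.75, gear mesh 20/30 = 0.66667, belt 27/9 = 3.
Overall: 0.8 × 0.4 × 1.75 × 0.66667 × 3 = 1.12.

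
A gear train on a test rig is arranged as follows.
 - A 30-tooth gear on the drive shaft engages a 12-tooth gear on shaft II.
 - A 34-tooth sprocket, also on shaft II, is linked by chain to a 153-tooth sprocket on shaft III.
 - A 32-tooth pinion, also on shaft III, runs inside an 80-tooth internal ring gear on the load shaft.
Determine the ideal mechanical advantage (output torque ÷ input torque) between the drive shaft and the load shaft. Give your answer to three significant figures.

Each stage contributes driven/driver: gear mesh 12/30 = 0.4, chain 153/34 = 4.5, internal gear 80/32 = 2.5.
Overall: 0.4 × 4.5 × 2.5 = 4.5.

4.50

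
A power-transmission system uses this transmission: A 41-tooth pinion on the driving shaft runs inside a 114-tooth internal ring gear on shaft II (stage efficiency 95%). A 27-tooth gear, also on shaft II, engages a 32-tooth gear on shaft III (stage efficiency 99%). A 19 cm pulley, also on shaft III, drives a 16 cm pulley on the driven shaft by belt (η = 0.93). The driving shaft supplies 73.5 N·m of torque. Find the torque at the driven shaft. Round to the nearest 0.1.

178.4 N·m

Internal gear: ratio = 114/41 = 2.7805; torque at shaft II = 73.5 × 2.7805 × 0.95 = 194.15 N·m.
Gear mesh: ratio = 32/27 = 1.1852; torque at shaft III = 194.15 × 1.1852 × 0.99 = 227.8 N·m.
Belt: ratio = 16/19 = 0.84211; torque at the driven shaft = 227.8 × 0.84211 × 0.93 = 178.4 N·m.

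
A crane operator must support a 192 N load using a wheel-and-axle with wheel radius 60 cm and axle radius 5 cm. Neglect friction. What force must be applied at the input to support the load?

Wheel-and-axle MA = R/r = 60/5 = 12.
Effort = load / MA = 192 / 12 = 16 N.

16 N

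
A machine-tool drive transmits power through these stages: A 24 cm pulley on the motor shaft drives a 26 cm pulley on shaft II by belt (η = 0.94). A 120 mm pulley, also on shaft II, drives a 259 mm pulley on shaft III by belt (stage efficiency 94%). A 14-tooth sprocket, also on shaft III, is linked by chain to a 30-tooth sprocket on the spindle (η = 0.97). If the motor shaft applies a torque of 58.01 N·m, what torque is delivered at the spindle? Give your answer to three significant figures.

Belt: ratio = 26/24 = 1.0833; torque at shaft II = 58.01 × 1.0833 × 0.94 = 59.074 N·m.
Belt: ratio = 259/120 = 2.1583; torque at shaft III = 59.074 × 2.1583 × 0.94 = 119.85 N·m.
Chain: ratio = 30/14 = 2.1429; torque at the spindle = 119.85 × 2.1429 × 0.97 = 249.12 N·m.

249 N·m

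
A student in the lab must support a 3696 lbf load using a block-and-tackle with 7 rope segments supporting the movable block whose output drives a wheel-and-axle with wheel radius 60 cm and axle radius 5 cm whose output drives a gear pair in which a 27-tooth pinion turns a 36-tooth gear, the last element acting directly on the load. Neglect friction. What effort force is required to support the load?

33 lbf

Block-and-tackle MA = number of supporting rope parts = 7.
Wheel-and-axle MA = R/r = 60/5 = 12.
Gear pair MA = 36/27 = 1.3333.
Combined ideal MA = 7 × 12 × 1.3333 = 112.
Effort = load / MA = 3696 / 112 = 33 lbf.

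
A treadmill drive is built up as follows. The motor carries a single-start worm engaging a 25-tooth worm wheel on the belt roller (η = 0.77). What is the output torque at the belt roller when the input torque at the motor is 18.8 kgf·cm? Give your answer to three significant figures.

362 kgf·cm

After the worm (25/1): 18.8 × 25 × 0.77 = 361.9 kgf·cm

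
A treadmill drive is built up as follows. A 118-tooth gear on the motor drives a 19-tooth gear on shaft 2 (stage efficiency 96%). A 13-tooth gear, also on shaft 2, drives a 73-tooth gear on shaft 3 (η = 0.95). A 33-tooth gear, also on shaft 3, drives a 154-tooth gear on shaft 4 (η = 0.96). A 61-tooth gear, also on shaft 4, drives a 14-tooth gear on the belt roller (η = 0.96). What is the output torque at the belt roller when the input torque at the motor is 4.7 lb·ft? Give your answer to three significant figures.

Gear mesh: ratio = 19/118 = 0.16102; torque at shaft 2 = 4.7 × 0.16102 × 0.96 = 0.72651 lb·ft.
Gear mesh: ratio = 73/13 = 5.6154; torque at shaft 3 = 0.72651 × 5.6154 × 0.95 = 3.8756 lb·ft.
Gear mesh: ratio = 154/33 = 4.6667; torque at shaft 4 = 3.8756 × 4.6667 × 0.96 = 17.363 lb·ft.
Gear mesh: ratio = 14/61 = 0.22951; torque at the belt roller = 17.363 × 0.22951 × 0.96 = 3.8255 lb·ft.

3.83 lb·ft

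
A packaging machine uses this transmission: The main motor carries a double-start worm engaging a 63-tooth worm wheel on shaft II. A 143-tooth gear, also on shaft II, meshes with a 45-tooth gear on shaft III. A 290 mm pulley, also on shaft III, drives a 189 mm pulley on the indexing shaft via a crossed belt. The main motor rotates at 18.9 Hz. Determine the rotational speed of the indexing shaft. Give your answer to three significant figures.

2.93 Hz

the main motor → shaft II (worm, 63/2): 18.9 ÷ 31.5 = 0.6 Hz
shaft II → shaft III (gear mesh, 45/143): 0.6 ÷ 0.31469 = 1.9067 Hz
shaft III → the indexing shaft (belt, 189/290): 1.9067 ÷ 0.65172 = 2.9256 Hz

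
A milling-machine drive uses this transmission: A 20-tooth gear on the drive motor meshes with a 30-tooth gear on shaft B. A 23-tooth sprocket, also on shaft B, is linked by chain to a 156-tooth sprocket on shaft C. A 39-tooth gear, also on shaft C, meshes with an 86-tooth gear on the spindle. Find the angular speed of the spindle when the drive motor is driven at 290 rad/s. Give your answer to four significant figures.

gear mesh 30/20 = 1.5 → 290/1.5 = 193.33 rad/s
chain 156/23 = 6.7826 → 193.33/6.7826 = 28.504 rad/s
gear mesh 86/39 = 2.2051 → 28.504/2.2051 = 12.926 rad/s

12.93 rad/s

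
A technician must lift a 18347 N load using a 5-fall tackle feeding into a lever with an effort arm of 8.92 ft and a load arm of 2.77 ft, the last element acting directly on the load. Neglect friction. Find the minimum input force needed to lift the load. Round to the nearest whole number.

Block-and-tackle MA = number of supporting rope parts = 5.
Lever MA = effort arm / load arm = 8.92/2.77 = 3.2202.
Combined ideal MA = 5 × 3.2202 = 16.101.
Effort = load / MA = 18347 / 16.101 = 1139.5 N.

1139 N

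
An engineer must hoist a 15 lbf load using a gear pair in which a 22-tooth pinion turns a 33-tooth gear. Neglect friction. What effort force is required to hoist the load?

10 lbf

Gear pair MA = 33/22 = 1.5.
Effort = load / MA = 15 / 1.5 = 10 lbf.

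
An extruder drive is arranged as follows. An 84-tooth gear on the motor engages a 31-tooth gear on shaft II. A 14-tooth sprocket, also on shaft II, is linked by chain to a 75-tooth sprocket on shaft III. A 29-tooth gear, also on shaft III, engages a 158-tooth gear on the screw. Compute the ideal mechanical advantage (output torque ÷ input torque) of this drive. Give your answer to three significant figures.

10.8

Each stage contributes driven/driver: gear mesh 31/84 = 0.36905, chain 75/14 = 5.3571, gear mesh 158/29 = 5.4483.
Overall: 0.36905 × 5.3571 × 5.4483 = 10.771.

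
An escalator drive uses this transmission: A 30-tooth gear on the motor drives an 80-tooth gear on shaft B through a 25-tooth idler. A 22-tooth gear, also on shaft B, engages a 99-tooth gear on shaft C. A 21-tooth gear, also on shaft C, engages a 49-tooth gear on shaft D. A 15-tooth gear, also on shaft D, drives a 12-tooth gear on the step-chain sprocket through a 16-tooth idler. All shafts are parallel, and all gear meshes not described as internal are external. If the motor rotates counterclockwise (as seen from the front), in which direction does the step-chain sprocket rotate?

the motor → shaft B: driver → idler → driven is 2 external meshes, 2 reversals → CCW.
shaft B → shaft C: external mesh, 1 reversal → CW.
shaft C → shaft D: external mesh, 1 reversal → CCW.
shaft D → the step-chain sprocket: driver → idler → driven is 2 external meshes, 2 reversals → CCW.
6 reversals in total — an even number — so the step-chain sprocket turns the same way as the motor.

counterclockwise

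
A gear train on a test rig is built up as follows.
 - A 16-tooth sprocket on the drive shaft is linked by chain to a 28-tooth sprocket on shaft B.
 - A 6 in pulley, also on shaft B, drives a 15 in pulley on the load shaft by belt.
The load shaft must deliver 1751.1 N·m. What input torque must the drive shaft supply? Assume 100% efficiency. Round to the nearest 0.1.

Overall ratio R = 1.75 × 2.5 = 4.375.
Input torque = output torque / R = 1751.1 / 4.375 = 400.25 N·m.

400.3 N·m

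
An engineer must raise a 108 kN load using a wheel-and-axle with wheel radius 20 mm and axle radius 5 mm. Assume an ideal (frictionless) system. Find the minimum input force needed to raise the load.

Wheel-and-axle MA = R/r = 20/5 = 4.
Effort = load / MA = 108 / 4 = 27 kN.

27 kN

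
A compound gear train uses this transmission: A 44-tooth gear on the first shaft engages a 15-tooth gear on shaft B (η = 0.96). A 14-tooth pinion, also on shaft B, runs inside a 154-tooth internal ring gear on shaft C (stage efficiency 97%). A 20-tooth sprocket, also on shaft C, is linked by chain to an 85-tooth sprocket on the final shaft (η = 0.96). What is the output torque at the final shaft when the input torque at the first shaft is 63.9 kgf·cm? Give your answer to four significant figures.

910.4 kgf·cm

Gear mesh: ratio = 15/44 = 0.34091; torque at shaft B = 63.9 × 0.34091 × 0.96 = 20.913 kgf·cm.
Internal gear: ratio = 154/14 = 11; torque at shaft C = 20.913 × 11 × 0.97 = 223.14 kgf·cm.
Chain: ratio = 85/20 = 4.25; torque at the final shaft = 223.14 × 4.25 × 0.96 = 910.41 kgf·cm.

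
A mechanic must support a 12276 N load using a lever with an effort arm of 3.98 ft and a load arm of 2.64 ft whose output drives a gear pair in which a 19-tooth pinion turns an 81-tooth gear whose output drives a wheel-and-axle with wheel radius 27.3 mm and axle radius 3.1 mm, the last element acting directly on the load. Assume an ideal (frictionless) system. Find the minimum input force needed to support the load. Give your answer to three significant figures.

217 N

Lever MA = effort arm / load arm = 3.98/2.64 = 1.5076.
Gear pair MA = 81/19 = 4.2632.
Wheel-and-axle MA = R/r = 27.3/3.1 = 8.8065.
Combined ideal MA = 1.5076 × 4.2632 × 8.8065 = 56.599.
Effort = load / MA = 12276 / 56.599 = 216.89 N.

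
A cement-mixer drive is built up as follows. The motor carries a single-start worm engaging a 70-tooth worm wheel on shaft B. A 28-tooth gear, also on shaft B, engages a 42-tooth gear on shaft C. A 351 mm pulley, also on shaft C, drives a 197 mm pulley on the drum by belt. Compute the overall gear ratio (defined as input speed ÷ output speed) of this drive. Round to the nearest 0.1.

Each stage contributes driven/driver: worm 70/1 = 70, gear mesh 42/28 = 1.5, belt 197/351 = 0.56125.
Overall: 70 × 1.5 × 0.56125 = 58.932.

58.9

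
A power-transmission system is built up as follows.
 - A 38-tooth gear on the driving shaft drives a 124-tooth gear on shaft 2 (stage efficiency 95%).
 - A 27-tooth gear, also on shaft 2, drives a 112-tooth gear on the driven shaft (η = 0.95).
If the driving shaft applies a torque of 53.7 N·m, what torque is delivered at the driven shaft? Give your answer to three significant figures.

gear mesh 124/38 = 3.2632 → τ = 53.7·3.2632·0.95 = 166.47 N·m
gear mesh 112/27 = 4.1481 → τ = 166.47·4.1481·0.95 = 656.02 N·m

656 N·m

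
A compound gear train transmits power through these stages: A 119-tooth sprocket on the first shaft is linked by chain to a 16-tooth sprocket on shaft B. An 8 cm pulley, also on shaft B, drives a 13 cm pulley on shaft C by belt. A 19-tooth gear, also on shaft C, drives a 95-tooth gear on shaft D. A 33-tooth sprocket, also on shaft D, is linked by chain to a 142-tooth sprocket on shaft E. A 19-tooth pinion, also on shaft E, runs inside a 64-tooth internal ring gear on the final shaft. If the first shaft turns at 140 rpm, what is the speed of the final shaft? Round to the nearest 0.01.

8.84 rpm

Chain: ratio = 16/119 = 0.13445, so shaft B turns at 140 / 0.13445 = 1041.2 rpm.
Belt: ratio = 13/8 = 1.625, so shaft C turns at 1041.2 / 1.625 = 640.77 rpm.
Gear mesh: ratio = 95/19 = 5, so shaft D turns at 640.77 / 5 = 128.15 rpm.
Chain: ratio = 142/33 = 4.303, so shaft E turns at 128.15 / 4.303 = 29.782 rpm.
Internal gear: ratio = 64/19 = 3.3684, so the final shaft turns at 29.782 / 3.3684 = 8.8416 rpm.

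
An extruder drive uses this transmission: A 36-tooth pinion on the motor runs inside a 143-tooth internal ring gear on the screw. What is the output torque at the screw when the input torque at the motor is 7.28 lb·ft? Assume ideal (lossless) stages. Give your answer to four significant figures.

28.92 lb·ft

After the internal gear (143/36): 7.28 × 3.9722 = 28.918 lb·ft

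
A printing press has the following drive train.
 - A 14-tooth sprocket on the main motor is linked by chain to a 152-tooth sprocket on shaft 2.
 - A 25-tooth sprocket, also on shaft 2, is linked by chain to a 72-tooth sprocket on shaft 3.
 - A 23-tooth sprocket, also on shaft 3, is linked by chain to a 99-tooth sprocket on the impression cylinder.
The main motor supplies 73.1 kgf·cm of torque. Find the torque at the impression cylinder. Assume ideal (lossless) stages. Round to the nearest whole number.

9839 kgf·cm

chain 152/14 = 10.857 → τ = 73.1·10.857 = 793.66 kgf·cm
chain 72/25 = 2.88 → τ = 793.66·2.88 = 2285.7 kgf·cm
chain 99/23 = 4.3043 → τ = 2285.7·4.3043 = 9838.6 kgf·cm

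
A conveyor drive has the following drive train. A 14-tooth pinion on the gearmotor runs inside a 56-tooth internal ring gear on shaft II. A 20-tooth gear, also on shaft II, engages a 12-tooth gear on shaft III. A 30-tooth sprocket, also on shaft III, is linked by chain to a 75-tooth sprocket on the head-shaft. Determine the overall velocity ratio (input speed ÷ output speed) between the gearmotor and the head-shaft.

Each stage contributes driven/driver: internal gear 56/14 = 4, gear mesh 12/20 = 0.6, chain 75/30 = 2.5.
Overall: 4 × 0.6 × 2.5 = 6.

6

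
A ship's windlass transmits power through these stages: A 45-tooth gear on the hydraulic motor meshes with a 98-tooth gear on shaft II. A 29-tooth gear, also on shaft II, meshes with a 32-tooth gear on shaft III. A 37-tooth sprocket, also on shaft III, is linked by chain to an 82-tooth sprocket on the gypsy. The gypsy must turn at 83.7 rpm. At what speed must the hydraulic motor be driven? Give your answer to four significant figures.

Overall ratio R = 2.1778 × 1.1034 × 2.2162 = 5.3257.
Required input speed = output speed × R = 83.7 × 5.3257 = 445.76 rpm.

445.8 rpm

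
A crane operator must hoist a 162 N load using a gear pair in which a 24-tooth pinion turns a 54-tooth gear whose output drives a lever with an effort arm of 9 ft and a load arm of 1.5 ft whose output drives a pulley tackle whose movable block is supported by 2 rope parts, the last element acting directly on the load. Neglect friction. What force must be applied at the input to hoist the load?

6 N

Gear pair MA = 54/24 = 2.25.
Lever MA = effort arm / load arm = 9/1.5 = 6.
Block-and-tackle MA = number of supporting rope parts = 2.
Combined ideal MA = 2.25 × 6 × 2 = 27.
Effort = load / MA = 162 / 27 = 6 N.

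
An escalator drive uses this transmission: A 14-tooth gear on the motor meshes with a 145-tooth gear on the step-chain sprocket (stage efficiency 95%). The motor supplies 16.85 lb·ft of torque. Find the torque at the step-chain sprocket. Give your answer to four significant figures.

165.8 lb·ft

gear mesh 145/14 = 10.357 → τ = 16.85·10.357·0.95 = 165.79 lb·ft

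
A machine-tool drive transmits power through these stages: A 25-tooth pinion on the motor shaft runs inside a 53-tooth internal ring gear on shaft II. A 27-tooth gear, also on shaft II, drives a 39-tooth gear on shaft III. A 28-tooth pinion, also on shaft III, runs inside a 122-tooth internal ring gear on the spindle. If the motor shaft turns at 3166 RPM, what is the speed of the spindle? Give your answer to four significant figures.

Internal gear: ratio = 53/25 = 2.12, so shaft II turns at 3166 / 2.12 = 1493.4 RPM.
Gear mesh: ratio = 39/27 = 1.4444, so shaft III turns at 1493.4 / 1.4444 = 1033.9 RPM.
Internal gear: ratio = 122/28 = 4.3571, so the spindle turns at 1033.9 / 4.3571 = 237.29 RPM.

237.3 RPM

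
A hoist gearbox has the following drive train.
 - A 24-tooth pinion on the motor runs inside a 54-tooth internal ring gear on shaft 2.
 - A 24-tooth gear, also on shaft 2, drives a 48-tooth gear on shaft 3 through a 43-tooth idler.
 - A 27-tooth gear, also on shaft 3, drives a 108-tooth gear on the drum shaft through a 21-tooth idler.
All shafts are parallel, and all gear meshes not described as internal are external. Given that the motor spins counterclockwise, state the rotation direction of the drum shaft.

counterclockwise

the motor → shaft 2: internal mesh, same direction → CCW.
shaft 2 → shaft 3: driver → idler → driven is 2 external meshes, 2 reversals → CCW.
shaft 3 → the drum shaft: driver → idler → driven is 2 external meshes, 2 reversals → CCW.
4 reversals in total — an even number — so the drum shaft turns the same way as the motor.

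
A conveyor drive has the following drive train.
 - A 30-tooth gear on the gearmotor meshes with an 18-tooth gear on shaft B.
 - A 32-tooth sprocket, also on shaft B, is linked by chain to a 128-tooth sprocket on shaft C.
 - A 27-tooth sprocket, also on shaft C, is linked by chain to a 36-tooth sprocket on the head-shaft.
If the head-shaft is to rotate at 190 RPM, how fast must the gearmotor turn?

608 RPM

Overall ratio R = 0.6 × 4 × 1.3333 = 3.2.
Required input speed = output speed × R = 190 × 3.2 = 608 RPM.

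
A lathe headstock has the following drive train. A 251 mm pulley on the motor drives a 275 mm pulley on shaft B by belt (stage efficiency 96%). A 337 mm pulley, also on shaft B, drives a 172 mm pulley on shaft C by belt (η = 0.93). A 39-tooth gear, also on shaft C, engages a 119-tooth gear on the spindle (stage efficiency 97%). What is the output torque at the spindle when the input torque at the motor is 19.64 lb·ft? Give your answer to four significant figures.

29.02 lb·ft

Belt: ratio = 275/251 = 1.0956; torque at shaft B = 19.64 × 1.0956 × 0.96 = 20.657 lb·ft.
Belt: ratio = 172/337 = 0.51039; torque at shaft C = 20.657 × 0.51039 × 0.93 = 9.8051 lb·ft.
Gear mesh: ratio = 119/39 = 3.0513; torque at the spindle = 9.8051 × 3.0513 × 0.97 = 29.021 lb·ft.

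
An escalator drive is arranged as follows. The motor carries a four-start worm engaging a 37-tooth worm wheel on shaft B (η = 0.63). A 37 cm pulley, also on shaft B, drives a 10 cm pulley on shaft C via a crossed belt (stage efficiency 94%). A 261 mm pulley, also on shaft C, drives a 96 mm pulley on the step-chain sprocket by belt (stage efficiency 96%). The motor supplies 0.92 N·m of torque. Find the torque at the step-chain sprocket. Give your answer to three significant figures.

After the worm (37/4): 0.92 × 9.25 × 0.63 = 5.3613 N·m
After the belt (10/37): 5.3613 × 0.27027 × 0.94 = 1.3621 N·m
After the belt (96/261): 1.3621 × 0.36782 × 0.96 = 0.48095 N·m

0.481 N·m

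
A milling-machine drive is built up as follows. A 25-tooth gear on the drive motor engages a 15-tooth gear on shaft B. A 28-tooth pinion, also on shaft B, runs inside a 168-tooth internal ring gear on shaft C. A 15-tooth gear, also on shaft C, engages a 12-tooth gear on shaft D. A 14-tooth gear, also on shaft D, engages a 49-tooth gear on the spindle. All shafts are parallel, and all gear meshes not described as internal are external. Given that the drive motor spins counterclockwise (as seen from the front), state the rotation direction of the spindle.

clockwise

the drive motor → shaft B: external mesh, 1 reversal → CW.
shaft B → shaft C: internal mesh, same direction → CW.
shaft C → shaft D: external mesh, 1 reversal → CCW.
shaft D → the spindle: external mesh, 1 reversal → CW.
3 reversals in total — an odd number — so the spindle turns opposite to the drive motor.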